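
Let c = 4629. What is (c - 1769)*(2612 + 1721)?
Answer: 12392380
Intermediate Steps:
(c - 1769)*(2612 + 1721) = (4629 - 1769)*(2612 + 1721) = 2860*4333 = 12392380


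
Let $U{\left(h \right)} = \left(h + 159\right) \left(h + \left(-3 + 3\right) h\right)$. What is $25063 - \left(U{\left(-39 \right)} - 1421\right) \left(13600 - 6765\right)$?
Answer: $41725398$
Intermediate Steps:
$U{\left(h \right)} = h \left(159 + h\right)$ ($U{\left(h \right)} = \left(159 + h\right) \left(h + 0 h\right) = \left(159 + h\right) \left(h + 0\right) = \left(159 + h\right) h = h \left(159 + h\right)$)
$25063 - \left(U{\left(-39 \right)} - 1421\right) \left(13600 - 6765\right) = 25063 - \left(- 39 \left(159 - 39\right) - 1421\right) \left(13600 - 6765\right) = 25063 - \left(\left(-39\right) 120 - 1421\right) 6835 = 25063 - \left(-4680 - 1421\right) 6835 = 25063 - \left(-6101\right) 6835 = 25063 - -41700335 = 25063 + 41700335 = 41725398$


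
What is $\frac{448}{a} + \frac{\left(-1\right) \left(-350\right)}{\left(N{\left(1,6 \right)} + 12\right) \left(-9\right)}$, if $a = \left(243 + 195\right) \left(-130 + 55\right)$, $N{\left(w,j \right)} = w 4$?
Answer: $- \frac{321167}{131400} \approx -2.4442$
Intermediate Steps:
$N{\left(w,j \right)} = 4 w$
$a = -32850$ ($a = 438 \left(-75\right) = -32850$)
$\frac{448}{a} + \frac{\left(-1\right) \left(-350\right)}{\left(N{\left(1,6 \right)} + 12\right) \left(-9\right)} = \frac{448}{-32850} + \frac{\left(-1\right) \left(-350\right)}{\left(4 \cdot 1 + 12\right) \left(-9\right)} = 448 \left(- \frac{1}{32850}\right) + \frac{350}{\left(4 + 12\right) \left(-9\right)} = - \frac{224}{16425} + \frac{350}{16 \left(-9\right)} = - \frac{224}{16425} + \frac{350}{-144} = - \frac{224}{16425} + 350 \left(- \frac{1}{144}\right) = - \frac{224}{16425} - \frac{175}{72} = - \frac{321167}{131400}$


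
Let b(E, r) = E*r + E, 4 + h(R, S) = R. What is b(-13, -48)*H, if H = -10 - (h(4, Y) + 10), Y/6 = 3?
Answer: -12220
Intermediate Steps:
Y = 18 (Y = 6*3 = 18)
h(R, S) = -4 + R
b(E, r) = E + E*r
H = -20 (H = -10 - ((-4 + 4) + 10) = -10 - (0 + 10) = -10 - 1*10 = -10 - 10 = -20)
b(-13, -48)*H = -13*(1 - 48)*(-20) = -13*(-47)*(-20) = 611*(-20) = -12220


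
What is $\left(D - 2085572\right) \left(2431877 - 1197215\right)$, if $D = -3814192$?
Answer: $-7284214419768$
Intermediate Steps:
$\left(D - 2085572\right) \left(2431877 - 1197215\right) = \left(-3814192 - 2085572\right) \left(2431877 - 1197215\right) = \left(-3814192 - 2085572\right) 1234662 = \left(-5899764\right) 1234662 = -7284214419768$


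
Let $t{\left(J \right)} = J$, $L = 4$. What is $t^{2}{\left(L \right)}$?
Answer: $16$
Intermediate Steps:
$t^{2}{\left(L \right)} = 4^{2} = 16$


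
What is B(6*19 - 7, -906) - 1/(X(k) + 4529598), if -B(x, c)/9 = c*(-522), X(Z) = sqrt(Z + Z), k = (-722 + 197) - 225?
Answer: 5*(-8512776*sqrt(15) + 3855945314405*I)/(2*(-2264799*I + 5*sqrt(15))) ≈ -4.2564e+6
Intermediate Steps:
k = -750 (k = -525 - 225 = -750)
X(Z) = sqrt(2)*sqrt(Z) (X(Z) = sqrt(2*Z) = sqrt(2)*sqrt(Z))
B(x, c) = 4698*c (B(x, c) = -9*c*(-522) = -(-4698)*c = 4698*c)
B(6*19 - 7, -906) - 1/(X(k) + 4529598) = 4698*(-906) - 1/(sqrt(2)*sqrt(-750) + 4529598) = -4256388 - 1/(sqrt(2)*(5*I*sqrt(30)) + 4529598) = -4256388 - 1/(10*I*sqrt(15) + 4529598) = -4256388 - 1/(4529598 + 10*I*sqrt(15))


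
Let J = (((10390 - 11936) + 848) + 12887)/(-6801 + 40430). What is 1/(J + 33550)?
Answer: 33629/1128265139 ≈ 2.9806e-5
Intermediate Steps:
J = 12189/33629 (J = ((-1546 + 848) + 12887)/33629 = (-698 + 12887)*(1/33629) = 12189*(1/33629) = 12189/33629 ≈ 0.36245)
1/(J + 33550) = 1/(12189/33629 + 33550) = 1/(1128265139/33629) = 33629/1128265139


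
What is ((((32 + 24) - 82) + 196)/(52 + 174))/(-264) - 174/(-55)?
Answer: 471463/149160 ≈ 3.1608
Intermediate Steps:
((((32 + 24) - 82) + 196)/(52 + 174))/(-264) - 174/(-55) = (((56 - 82) + 196)/226)*(-1/264) - 174*(-1/55) = ((-26 + 196)*(1/226))*(-1/264) + 174/55 = (170*(1/226))*(-1/264) + 174/55 = (85/113)*(-1/264) + 174/55 = -85/29832 + 174/55 = 471463/149160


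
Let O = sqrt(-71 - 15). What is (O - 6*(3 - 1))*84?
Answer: -1008 + 84*I*sqrt(86) ≈ -1008.0 + 778.98*I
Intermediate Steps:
O = I*sqrt(86) (O = sqrt(-86) = I*sqrt(86) ≈ 9.2736*I)
(O - 6*(3 - 1))*84 = (I*sqrt(86) - 6*(3 - 1))*84 = (I*sqrt(86) - 6*2)*84 = (I*sqrt(86) - 12)*84 = (-12 + I*sqrt(86))*84 = -1008 + 84*I*sqrt(86)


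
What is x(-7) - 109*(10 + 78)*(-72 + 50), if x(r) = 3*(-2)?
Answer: 211018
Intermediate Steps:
x(r) = -6
x(-7) - 109*(10 + 78)*(-72 + 50) = -6 - 109*(10 + 78)*(-72 + 50) = -6 - 9592*(-22) = -6 - 109*(-1936) = -6 + 211024 = 211018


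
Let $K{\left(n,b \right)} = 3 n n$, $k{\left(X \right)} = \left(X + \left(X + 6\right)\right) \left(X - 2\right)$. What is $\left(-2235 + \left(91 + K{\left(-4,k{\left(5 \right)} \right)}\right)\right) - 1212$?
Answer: $-3308$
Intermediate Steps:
$k{\left(X \right)} = \left(-2 + X\right) \left(6 + 2 X\right)$ ($k{\left(X \right)} = \left(X + \left(6 + X\right)\right) \left(-2 + X\right) = \left(6 + 2 X\right) \left(-2 + X\right) = \left(-2 + X\right) \left(6 + 2 X\right)$)
$K{\left(n,b \right)} = 3 n^{2}$
$\left(-2235 + \left(91 + K{\left(-4,k{\left(5 \right)} \right)}\right)\right) - 1212 = \left(-2235 + \left(91 + 3 \left(-4\right)^{2}\right)\right) - 1212 = \left(-2235 + \left(91 + 3 \cdot 16\right)\right) - 1212 = \left(-2235 + \left(91 + 48\right)\right) - 1212 = \left(-2235 + 139\right) - 1212 = -2096 - 1212 = -3308$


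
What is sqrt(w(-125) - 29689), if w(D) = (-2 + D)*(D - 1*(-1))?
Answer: 3*I*sqrt(1549) ≈ 118.07*I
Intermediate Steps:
w(D) = (1 + D)*(-2 + D) (w(D) = (-2 + D)*(D + 1) = (-2 + D)*(1 + D) = (1 + D)*(-2 + D))
sqrt(w(-125) - 29689) = sqrt((-2 + (-125)**2 - 1*(-125)) - 29689) = sqrt((-2 + 15625 + 125) - 29689) = sqrt(15748 - 29689) = sqrt(-13941) = 3*I*sqrt(1549)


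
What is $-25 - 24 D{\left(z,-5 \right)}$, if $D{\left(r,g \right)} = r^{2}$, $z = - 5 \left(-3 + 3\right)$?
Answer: $-25$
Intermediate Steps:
$z = 0$ ($z = \left(-5\right) 0 = 0$)
$-25 - 24 D{\left(z,-5 \right)} = -25 - 24 \cdot 0^{2} = -25 - 0 = -25 + 0 = -25$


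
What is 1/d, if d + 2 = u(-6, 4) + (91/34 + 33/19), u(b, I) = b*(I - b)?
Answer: -646/37201 ≈ -0.017365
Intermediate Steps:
d = -37201/646 (d = -2 + (-6*(4 - 1*(-6)) + (91/34 + 33/19)) = -2 + (-6*(4 + 6) + (91*(1/34) + 33*(1/19))) = -2 + (-6*10 + (91/34 + 33/19)) = -2 + (-60 + 2851/646) = -2 - 35909/646 = -37201/646 ≈ -57.587)
1/d = 1/(-37201/646) = -646/37201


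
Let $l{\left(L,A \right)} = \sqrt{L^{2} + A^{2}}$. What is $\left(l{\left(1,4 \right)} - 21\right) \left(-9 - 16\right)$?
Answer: $525 - 25 \sqrt{17} \approx 421.92$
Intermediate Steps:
$l{\left(L,A \right)} = \sqrt{A^{2} + L^{2}}$
$\left(l{\left(1,4 \right)} - 21\right) \left(-9 - 16\right) = \left(\sqrt{4^{2} + 1^{2}} - 21\right) \left(-9 - 16\right) = \left(\sqrt{16 + 1} - 21\right) \left(-9 - 16\right) = \left(\sqrt{17} - 21\right) \left(-25\right) = \left(-21 + \sqrt{17}\right) \left(-25\right) = 525 - 25 \sqrt{17}$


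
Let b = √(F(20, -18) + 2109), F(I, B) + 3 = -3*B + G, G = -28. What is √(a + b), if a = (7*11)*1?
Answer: √(77 + 2*√533) ≈ 11.098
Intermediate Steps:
F(I, B) = -31 - 3*B (F(I, B) = -3 + (-3*B - 28) = -3 + (-28 - 3*B) = -31 - 3*B)
a = 77 (a = 77*1 = 77)
b = 2*√533 (b = √((-31 - 3*(-18)) + 2109) = √((-31 + 54) + 2109) = √(23 + 2109) = √2132 = 2*√533 ≈ 46.174)
√(a + b) = √(77 + 2*√533)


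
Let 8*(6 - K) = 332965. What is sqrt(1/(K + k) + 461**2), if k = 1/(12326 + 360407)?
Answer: 3*sqrt(363602596393001421806011433)/124089152153 ≈ 461.00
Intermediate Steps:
K = -332917/8 (K = 6 - 1/8*332965 = 6 - 332965/8 = -332917/8 ≈ -41615.)
k = 1/372733 ≈ 2.6829e-6
sqrt(1/(K + k) + 461**2) = sqrt(1/(-332917/8 + 1/372733) + 461**2) = sqrt(1/(-124089152153/2981864) + 212521) = sqrt(-2981864/124089152153 + 212521) = sqrt(26371550701725849/124089152153) = 3*sqrt(363602596393001421806011433)/124089152153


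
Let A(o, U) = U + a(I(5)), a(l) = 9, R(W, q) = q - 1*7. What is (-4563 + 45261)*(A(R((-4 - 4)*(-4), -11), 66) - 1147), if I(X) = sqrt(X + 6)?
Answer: -43628256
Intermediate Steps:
R(W, q) = -7 + q (R(W, q) = q - 7 = -7 + q)
I(X) = sqrt(6 + X)
A(o, U) = 9 + U (A(o, U) = U + 9 = 9 + U)
(-4563 + 45261)*(A(R((-4 - 4)*(-4), -11), 66) - 1147) = (-4563 + 45261)*((9 + 66) - 1147) = 40698*(75 - 1147) = 40698*(-1072) = -43628256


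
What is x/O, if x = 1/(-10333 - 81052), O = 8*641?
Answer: -1/468622280 ≈ -2.1339e-9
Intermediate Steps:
O = 5128
x = -1/91385 (x = 1/(-91385) = -1/91385 ≈ -1.0943e-5)
x/O = -1/91385/5128 = -1/91385*1/5128 = -1/468622280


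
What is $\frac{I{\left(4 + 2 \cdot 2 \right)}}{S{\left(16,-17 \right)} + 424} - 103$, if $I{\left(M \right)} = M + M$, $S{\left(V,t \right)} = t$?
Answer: $- \frac{41905}{407} \approx -102.96$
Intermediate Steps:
$I{\left(M \right)} = 2 M$
$\frac{I{\left(4 + 2 \cdot 2 \right)}}{S{\left(16,-17 \right)} + 424} - 103 = \frac{2 \left(4 + 2 \cdot 2\right)}{-17 + 424} - 103 = \frac{2 \left(4 + 4\right)}{407} - 103 = \frac{2 \cdot 8}{407} - 103 = \frac{1}{407} \cdot 16 - 103 = \frac{16}{407} - 103 = - \frac{41905}{407}$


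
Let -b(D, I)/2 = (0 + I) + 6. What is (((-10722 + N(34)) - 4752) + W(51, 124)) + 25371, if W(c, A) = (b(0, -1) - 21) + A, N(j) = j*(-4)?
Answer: 9854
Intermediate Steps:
b(D, I) = -12 - 2*I (b(D, I) = -2*((0 + I) + 6) = -2*(I + 6) = -2*(6 + I) = -12 - 2*I)
N(j) = -4*j
W(c, A) = -31 + A (W(c, A) = ((-12 - 2*(-1)) - 21) + A = ((-12 + 2) - 21) + A = (-10 - 21) + A = -31 + A)
(((-10722 + N(34)) - 4752) + W(51, 124)) + 25371 = (((-10722 - 4*34) - 4752) + (-31 + 124)) + 25371 = (((-10722 - 136) - 4752) + 93) + 25371 = ((-10858 - 4752) + 93) + 25371 = (-15610 + 93) + 25371 = -15517 + 25371 = 9854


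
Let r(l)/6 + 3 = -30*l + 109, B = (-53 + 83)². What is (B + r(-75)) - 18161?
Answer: -3125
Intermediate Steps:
B = 900 (B = 30² = 900)
r(l) = 636 - 180*l (r(l) = -18 + 6*(-30*l + 109) = -18 + 6*(109 - 30*l) = -18 + (654 - 180*l) = 636 - 180*l)
(B + r(-75)) - 18161 = (900 + (636 - 180*(-75))) - 18161 = (900 + (636 + 13500)) - 18161 = (900 + 14136) - 18161 = 15036 - 18161 = -3125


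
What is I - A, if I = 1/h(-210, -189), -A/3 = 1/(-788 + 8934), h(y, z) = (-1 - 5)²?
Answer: 4127/146628 ≈ 0.028146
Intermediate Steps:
h(y, z) = 36 (h(y, z) = (-6)² = 36)
A = -3/8146 (A = -3/(-788 + 8934) = -3/8146 ≈ -0.00036828)
I = 1/36 ≈ 0.027778
I - A = 1/36 - 1*(-3/8146) = 1/36 + 3/8146 = 4127/146628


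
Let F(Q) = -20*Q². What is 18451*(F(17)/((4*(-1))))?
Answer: 26661695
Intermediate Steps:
18451*(F(17)/((4*(-1)))) = 18451*((-20*17²)/((4*(-1)))) = 18451*(-20*289/(-4)) = 18451*(-5780*(-¼)) = 18451*1445 = 26661695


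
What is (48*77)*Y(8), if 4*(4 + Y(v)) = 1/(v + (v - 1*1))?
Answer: -73612/5 ≈ -14722.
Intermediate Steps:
Y(v) = -4 + 1/(4*(-1 + 2*v)) (Y(v) = -4 + 1/(4*(v + (v - 1*1))) = -4 + 1/(4*(v + (v - 1))) = -4 + 1/(4*(v + (-1 + v))) = -4 + 1/(4*(-1 + 2*v)))
(48*77)*Y(8) = (48*77)*((17 - 32*8)/(4*(-1 + 2*8))) = 3696*((17 - 256)/(4*(-1 + 16))) = 3696*((1/4)*(-239)/15) = 3696*((1/4)*(1/15)*(-239)) = 3696*(-239/60) = -73612/5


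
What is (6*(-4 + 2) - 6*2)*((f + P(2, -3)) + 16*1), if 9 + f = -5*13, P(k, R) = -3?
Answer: 1464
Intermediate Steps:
f = -74 (f = -9 - 5*13 = -9 - 65 = -74)
(6*(-4 + 2) - 6*2)*((f + P(2, -3)) + 16*1) = (6*(-4 + 2) - 6*2)*((-74 - 3) + 16*1) = (6*(-2) - 12)*(-77 + 16) = (-12 - 12)*(-61) = -24*(-61) = 1464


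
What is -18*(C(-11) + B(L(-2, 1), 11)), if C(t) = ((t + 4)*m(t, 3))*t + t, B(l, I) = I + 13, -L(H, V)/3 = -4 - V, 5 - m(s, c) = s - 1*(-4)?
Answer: -16866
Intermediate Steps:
m(s, c) = 1 - s (m(s, c) = 5 - (s - 1*(-4)) = 5 - (s + 4) = 5 - (4 + s) = 5 + (-4 - s) = 1 - s)
L(H, V) = 12 + 3*V (L(H, V) = -3*(-4 - V) = 12 + 3*V)
B(l, I) = 13 + I
C(t) = t + t*(1 - t)*(4 + t) (C(t) = ((t + 4)*(1 - t))*t + t = ((4 + t)*(1 - t))*t + t = ((1 - t)*(4 + t))*t + t = t*(1 - t)*(4 + t) + t = t + t*(1 - t)*(4 + t))
-18*(C(-11) + B(L(-2, 1), 11)) = -18*(-11*(5 - 1*(-11)² - 3*(-11)) + (13 + 11)) = -18*(-11*(5 - 1*121 + 33) + 24) = -18*(-11*(5 - 121 + 33) + 24) = -18*(-11*(-83) + 24) = -18*(913 + 24) = -18*937 = -16866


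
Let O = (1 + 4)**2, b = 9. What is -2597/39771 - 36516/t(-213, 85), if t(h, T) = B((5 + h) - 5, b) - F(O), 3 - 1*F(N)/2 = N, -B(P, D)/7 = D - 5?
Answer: -363079847/159084 ≈ -2282.3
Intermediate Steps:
B(P, D) = 35 - 7*D (B(P, D) = -7*(D - 5) = -7*(-5 + D) = 35 - 7*D)
O = 25 (O = 5**2 = 25)
F(N) = 6 - 2*N
t(h, T) = 16 (t(h, T) = (35 - 7*9) - (6 - 2*25) = (35 - 63) - (6 - 50) = -28 - 1*(-44) = -28 + 44 = 16)
-2597/39771 - 36516/t(-213, 85) = -2597/39771 - 36516/16 = -2597*1/39771 - 36516*1/16 = -2597/39771 - 9129/4 = -363079847/159084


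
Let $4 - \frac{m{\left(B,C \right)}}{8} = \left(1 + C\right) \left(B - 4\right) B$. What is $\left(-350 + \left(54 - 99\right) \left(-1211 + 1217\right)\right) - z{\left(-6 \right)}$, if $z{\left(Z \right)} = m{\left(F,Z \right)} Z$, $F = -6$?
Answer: $13972$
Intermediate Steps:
$m{\left(B,C \right)} = 32 - 8 B \left(1 + C\right) \left(-4 + B\right)$ ($m{\left(B,C \right)} = 32 - 8 \left(1 + C\right) \left(B - 4\right) B = 32 - 8 \left(1 + C\right) \left(-4 + B\right) B = 32 - 8 B \left(1 + C\right) \left(-4 + B\right)$)
$z{\left(Z \right)} = Z \left(-448 - 480 Z\right)$ ($z{\left(Z \right)} = \left(32 - 8 \left(-6\right)^{2} + 32 \left(-6\right) - 8 Z \left(-6\right)^{2} + 32 \left(-6\right) Z\right) Z = \left(32 - 288 - 192 - 8 Z 36 - 192 Z\right) Z = \left(32 - 288 - 192 - 288 Z - 192 Z\right) Z = \left(-448 - 480 Z\right) Z = Z \left(-448 - 480 Z\right)$)
$\left(-350 + \left(54 - 99\right) \left(-1211 + 1217\right)\right) - z{\left(-6 \right)} = \left(-350 + \left(54 - 99\right) \left(-1211 + 1217\right)\right) - \left(-32\right) \left(-6\right) \left(14 + 15 \left(-6\right)\right) = \left(-350 - 270\right) - \left(-32\right) \left(-6\right) \left(14 - 90\right) = \left(-350 - 270\right) - \left(-32\right) \left(-6\right) \left(-76\right) = -620 - -14592 = -620 + 14592 = 13972$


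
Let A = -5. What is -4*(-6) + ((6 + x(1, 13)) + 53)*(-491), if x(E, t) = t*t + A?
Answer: -109469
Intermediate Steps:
x(E, t) = -5 + t² (x(E, t) = t*t - 5 = t² - 5 = -5 + t²)
-4*(-6) + ((6 + x(1, 13)) + 53)*(-491) = -4*(-6) + ((6 + (-5 + 13²)) + 53)*(-491) = 24 + ((6 + (-5 + 169)) + 53)*(-491) = 24 + ((6 + 164) + 53)*(-491) = 24 + (170 + 53)*(-491) = 24 + 223*(-491) = 24 - 109493 = -109469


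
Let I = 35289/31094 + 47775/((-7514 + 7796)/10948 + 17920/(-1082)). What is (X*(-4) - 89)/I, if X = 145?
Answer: 339561382017158/1465843005538183 ≈ 0.23165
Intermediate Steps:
I = -4397529016614549/1522696780346 (I = 35289*(1/31094) + 47775/(282*(1/10948) + 17920*(-1/1082)) = 35289/31094 + 47775/(141/5474 - 8960/541) = 35289/31094 + 47775/(-48970759/2961434) = 35289/31094 + 47775*(-2961434/48970759) = 35289/31094 - 141482509350/48970759 = -4397529016614549/1522696780346 ≈ -2888.0)
(X*(-4) - 89)/I = (145*(-4) - 89)/(-4397529016614549/1522696780346) = (-580 - 89)*(-1522696780346/4397529016614549) = -669*(-1522696780346/4397529016614549) = 339561382017158/1465843005538183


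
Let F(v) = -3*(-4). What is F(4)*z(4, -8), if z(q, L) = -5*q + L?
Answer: -336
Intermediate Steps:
F(v) = 12
z(q, L) = L - 5*q
F(4)*z(4, -8) = 12*(-8 - 5*4) = 12*(-8 - 20) = 12*(-28) = -336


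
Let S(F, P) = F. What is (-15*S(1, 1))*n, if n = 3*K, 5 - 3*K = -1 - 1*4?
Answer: -150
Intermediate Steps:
K = 10/3 (K = 5/3 - (-1 - 1*4)/3 = 5/3 - (-1 - 4)/3 = 5/3 - ⅓*(-5) = 5/3 + 5/3 = 10/3 ≈ 3.3333)
n = 10 (n = 3*(10/3) = 10)
(-15*S(1, 1))*n = -15*1*10 = -15*10 = -150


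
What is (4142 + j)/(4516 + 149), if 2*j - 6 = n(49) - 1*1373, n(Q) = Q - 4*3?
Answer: 1159/1555 ≈ 0.74534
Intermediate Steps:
n(Q) = -12 + Q (n(Q) = Q - 12 = -12 + Q)
j = -665 (j = 3 + ((-12 + 49) - 1*1373)/2 = 3 + (37 - 1373)/2 = 3 + (½)*(-1336) = 3 - 668 = -665)
(4142 + j)/(4516 + 149) = (4142 - 665)/(4516 + 149) = 3477/4665 = 3477*(1/4665) = 1159/1555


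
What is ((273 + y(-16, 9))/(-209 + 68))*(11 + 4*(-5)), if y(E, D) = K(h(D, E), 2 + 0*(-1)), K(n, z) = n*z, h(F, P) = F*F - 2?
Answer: 1293/47 ≈ 27.511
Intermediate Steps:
h(F, P) = -2 + F² (h(F, P) = F² - 2 = -2 + F²)
y(E, D) = -4 + 2*D² (y(E, D) = (-2 + D²)*(2 + 0*(-1)) = (-2 + D²)*(2 + 0) = (-2 + D²)*2 = -4 + 2*D²)
((273 + y(-16, 9))/(-209 + 68))*(11 + 4*(-5)) = ((273 + (-4 + 2*9²))/(-209 + 68))*(11 + 4*(-5)) = ((273 + (-4 + 2*81))/(-141))*(11 - 20) = ((273 + (-4 + 162))*(-1/141))*(-9) = ((273 + 158)*(-1/141))*(-9) = (431*(-1/141))*(-9) = -431/141*(-9) = 1293/47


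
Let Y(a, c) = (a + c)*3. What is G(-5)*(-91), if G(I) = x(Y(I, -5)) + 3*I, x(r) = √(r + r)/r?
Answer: 1365 + 91*I*√15/15 ≈ 1365.0 + 23.496*I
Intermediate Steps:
Y(a, c) = 3*a + 3*c
x(r) = √2/√r (x(r) = √(2*r)/r = (√2*√r)/r = √2/√r)
G(I) = 3*I + √2/√(-15 + 3*I) (G(I) = √2/√(3*I + 3*(-5)) + 3*I = √2/√(3*I - 15) + 3*I = √2/√(-15 + 3*I) + 3*I = 3*I + √2/√(-15 + 3*I))
G(-5)*(-91) = (3*(-5) + √6/(3*√(-5 - 5)))*(-91) = (-15 + √6/(3*√(-10)))*(-91) = (-15 + √6*(-I*√10/10)/3)*(-91) = (-15 - I*√15/15)*(-91) = 1365 + 91*I*√15/15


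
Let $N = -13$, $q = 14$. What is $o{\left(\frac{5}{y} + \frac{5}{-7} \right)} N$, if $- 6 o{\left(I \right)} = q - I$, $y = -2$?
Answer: $\frac{3133}{84} \approx 37.298$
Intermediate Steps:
$o{\left(I \right)} = - \frac{7}{3} + \frac{I}{6}$ ($o{\left(I \right)} = - \frac{14 - I}{6} = - \frac{7}{3} + \frac{I}{6}$)
$o{\left(\frac{5}{y} + \frac{5}{-7} \right)} N = \left(- \frac{7}{3} + \frac{\frac{5}{-2} + \frac{5}{-7}}{6}\right) \left(-13\right) = \left(- \frac{7}{3} + \frac{5 \left(- \frac{1}{2}\right) + 5 \left(- \frac{1}{7}\right)}{6}\right) \left(-13\right) = \left(- \frac{7}{3} + \frac{- \frac{5}{2} - \frac{5}{7}}{6}\right) \left(-13\right) = \left(- \frac{7}{3} + \frac{1}{6} \left(- \frac{45}{14}\right)\right) \left(-13\right) = \left(- \frac{7}{3} - \frac{15}{28}\right) \left(-13\right) = \left(- \frac{241}{84}\right) \left(-13\right) = \frac{3133}{84}$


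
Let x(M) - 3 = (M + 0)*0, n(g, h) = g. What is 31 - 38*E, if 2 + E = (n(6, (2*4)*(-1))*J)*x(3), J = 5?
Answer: -3313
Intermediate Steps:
x(M) = 3 (x(M) = 3 + (M + 0)*0 = 3 + M*0 = 3 + 0 = 3)
E = 88 (E = -2 + (6*5)*3 = -2 + 30*3 = -2 + 90 = 88)
31 - 38*E = 31 - 38*88 = 31 - 3344 = -3313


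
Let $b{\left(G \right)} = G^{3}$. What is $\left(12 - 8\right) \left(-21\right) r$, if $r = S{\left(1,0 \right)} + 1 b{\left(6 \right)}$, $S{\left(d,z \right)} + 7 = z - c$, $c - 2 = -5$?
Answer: $-17808$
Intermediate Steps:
$c = -3$ ($c = 2 - 5 = -3$)
$S{\left(d,z \right)} = -4 + z$ ($S{\left(d,z \right)} = -7 + \left(z - -3\right) = -7 + \left(z + 3\right) = -7 + \left(3 + z\right) = -4 + z$)
$r = 212$ ($r = \left(-4 + 0\right) + 1 \cdot 6^{3} = -4 + 1 \cdot 216 = -4 + 216 = 212$)
$\left(12 - 8\right) \left(-21\right) r = \left(12 - 8\right) \left(-21\right) 212 = 4 \left(-21\right) 212 = \left(-84\right) 212 = -17808$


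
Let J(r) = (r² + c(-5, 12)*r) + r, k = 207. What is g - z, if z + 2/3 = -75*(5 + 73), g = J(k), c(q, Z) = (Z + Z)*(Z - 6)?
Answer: 236144/3 ≈ 78715.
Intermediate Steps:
c(q, Z) = 2*Z*(-6 + Z) (c(q, Z) = (2*Z)*(-6 + Z) = 2*Z*(-6 + Z))
J(r) = r² + 145*r (J(r) = (r² + (2*12*(-6 + 12))*r) + r = (r² + (2*12*6)*r) + r = (r² + 144*r) + r = r² + 145*r)
g = 72864 (g = 207*(145 + 207) = 207*352 = 72864)
z = -17552/3 (z = -⅔ - 75*(5 + 73) = -⅔ - 75*78 = -⅔ - 5850 = -17552/3 ≈ -5850.7)
g - z = 72864 - 1*(-17552/3) = 72864 + 17552/3 = 236144/3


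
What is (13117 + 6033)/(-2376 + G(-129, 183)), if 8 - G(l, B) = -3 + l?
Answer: -9575/1118 ≈ -8.5644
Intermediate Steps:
G(l, B) = 11 - l (G(l, B) = 8 - (-3 + l) = 8 + (3 - l) = 11 - l)
(13117 + 6033)/(-2376 + G(-129, 183)) = (13117 + 6033)/(-2376 + (11 - 1*(-129))) = 19150/(-2376 + (11 + 129)) = 19150/(-2376 + 140) = 19150/(-2236) = 19150*(-1/2236) = -9575/1118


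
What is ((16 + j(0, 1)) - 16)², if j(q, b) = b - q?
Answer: 1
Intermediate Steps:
((16 + j(0, 1)) - 16)² = ((16 + (1 - 1*0)) - 16)² = ((16 + (1 + 0)) - 16)² = ((16 + 1) - 16)² = (17 - 16)² = 1² = 1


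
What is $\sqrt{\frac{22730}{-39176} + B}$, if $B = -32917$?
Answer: $\frac{i \sqrt{3157534480217}}{9794} \approx 181.43 i$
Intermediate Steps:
$\sqrt{\frac{22730}{-39176} + B} = \sqrt{\frac{22730}{-39176} - 32917} = \sqrt{22730 \left(- \frac{1}{39176}\right) - 32917} = \sqrt{- \frac{11365}{19588} - 32917} = \sqrt{- \frac{644789561}{19588}} = \frac{i \sqrt{3157534480217}}{9794}$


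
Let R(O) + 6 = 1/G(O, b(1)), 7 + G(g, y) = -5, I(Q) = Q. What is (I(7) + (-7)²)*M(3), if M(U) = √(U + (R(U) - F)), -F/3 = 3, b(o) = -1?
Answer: 28*√213/3 ≈ 136.22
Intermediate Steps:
G(g, y) = -12 (G(g, y) = -7 - 5 = -12)
R(O) = -73/12 (R(O) = -6 + 1/(-12) = -6 - 1/12 = -73/12)
F = -9 (F = -3*3 = -9)
M(U) = √(35/12 + U) (M(U) = √(U + (-73/12 - 1*(-9))) = √(U + (-73/12 + 9)) = √(U + 35/12) = √(35/12 + U))
(I(7) + (-7)²)*M(3) = (7 + (-7)²)*(√(105 + 36*3)/6) = (7 + 49)*(√(105 + 108)/6) = 56*(√213/6) = 28*√213/3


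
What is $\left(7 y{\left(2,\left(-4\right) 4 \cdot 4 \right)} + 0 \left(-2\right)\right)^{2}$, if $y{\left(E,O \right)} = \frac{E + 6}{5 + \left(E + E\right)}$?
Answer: $\frac{3136}{81} \approx 38.716$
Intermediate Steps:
$y{\left(E,O \right)} = \frac{6 + E}{5 + 2 E}$
$\left(7 y{\left(2,\left(-4\right) 4 \cdot 4 \right)} + 0 \left(-2\right)\right)^{2} = \left(7 \frac{6 + 2}{5 + 2 \cdot 2} + 0 \left(-2\right)\right)^{2} = \left(7 \frac{1}{5 + 4} \cdot 8 + 0\right)^{2} = \left(7 \cdot \frac{1}{9} \cdot 8 + 0\right)^{2} = \left(7 \cdot \frac{8}{9} + 0\right)^{2} = \left(\frac{56}{9} + 0\right)^{2} = \left(\frac{56}{9}\right)^{2} = \frac{3136}{81}$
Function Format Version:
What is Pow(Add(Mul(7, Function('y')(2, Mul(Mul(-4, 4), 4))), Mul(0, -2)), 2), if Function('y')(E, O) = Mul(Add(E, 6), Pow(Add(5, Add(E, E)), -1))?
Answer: Rational(3136, 81) ≈ 38.716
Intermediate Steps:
Function('y')(E, O) = Mul(Pow(Add(5, Mul(2, E)), -1), Add(6, E)) (Function('y')(E, O) = Mul(Add(6, E), Pow(Add(5, Mul(2, E)), -1)) = Mul(Pow(Add(5, Mul(2, E)), -1), Add(6, E)))
Pow(Add(Mul(7, Function('y')(2, Mul(Mul(-4, 4), 4))), Mul(0, -2)), 2) = Pow(Add(Mul(7, Mul(Pow(Add(5, Mul(2, 2)), -1), Add(6, 2))), Mul(0, -2)), 2) = Pow(Add(Mul(7, Mul(Pow(Add(5, 4), -1), 8)), 0), 2) = Pow(Add(Mul(7, Mul(Pow(9, -1), 8)), 0), 2) = Pow(Add(Mul(7, Mul(Rational(1, 9), 8)), 0), 2) = Pow(Add(Mul(7, Rational(8, 9)), 0), 2) = Pow(Add(Rational(56, 9), 0), 2) = Pow(Rational(56, 9), 2) = Rational(3136, 81)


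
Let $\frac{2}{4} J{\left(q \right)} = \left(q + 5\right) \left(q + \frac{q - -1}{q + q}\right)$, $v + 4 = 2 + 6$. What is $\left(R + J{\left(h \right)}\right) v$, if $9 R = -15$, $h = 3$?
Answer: $228$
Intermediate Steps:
$R = - \frac{5}{3}$ ($R = \frac{1}{9} \left(-15\right) = - \frac{5}{3} \approx -1.6667$)
$v = 4$ ($v = -4 + \left(2 + 6\right) = -4 + 8 = 4$)
$J{\left(q \right)} = 2 \left(5 + q\right) \left(q + \frac{1 + q}{2 q}\right)$ ($J{\left(q \right)} = 2 \left(q + 5\right) \left(q + \frac{q - -1}{q + q}\right) = 2 \left(5 + q\right) \left(q + \frac{q + \left(-2 + 3\right)}{2 q}\right) = 2 \left(5 + q\right) \left(q + \left(q + 1\right) \frac{1}{2 q}\right) = 2 \left(5 + q\right) \left(q + \left(1 + q\right) \frac{1}{2 q}\right) = 2 \left(5 + q\right) \left(q + \frac{1 + q}{2 q}\right)$)
$\left(R + J{\left(h \right)}\right) v = \left(- \frac{5}{3} + \left(6 + 2 \cdot 3^{2} + \frac{5}{3} + 11 \cdot 3\right)\right) 4 = \left(- \frac{5}{3} + \left(6 + 2 \cdot 9 + 5 \cdot \frac{1}{3} + 33\right)\right) 4 = \left(- \frac{5}{3} + \left(6 + 18 + \frac{5}{3} + 33\right)\right) 4 = \left(- \frac{5}{3} + \frac{176}{3}\right) 4 = 57 \cdot 4 = 228$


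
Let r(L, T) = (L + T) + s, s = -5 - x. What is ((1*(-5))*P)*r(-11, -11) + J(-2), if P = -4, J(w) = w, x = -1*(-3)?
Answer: -602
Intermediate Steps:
x = 3
s = -8 (s = -5 - 1*3 = -5 - 3 = -8)
r(L, T) = -8 + L + T (r(L, T) = (L + T) - 8 = -8 + L + T)
((1*(-5))*P)*r(-11, -11) + J(-2) = ((1*(-5))*(-4))*(-8 - 11 - 11) - 2 = -5*(-4)*(-30) - 2 = 20*(-30) - 2 = -600 - 2 = -602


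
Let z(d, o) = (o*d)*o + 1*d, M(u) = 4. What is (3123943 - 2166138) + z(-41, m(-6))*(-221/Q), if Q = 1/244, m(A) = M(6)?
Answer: 38542833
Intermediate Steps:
m(A) = 4
Q = 1/244 ≈ 0.0040984
z(d, o) = d + d*o² (z(d, o) = (d*o)*o + d = d*o² + d = d + d*o²)
(3123943 - 2166138) + z(-41, m(-6))*(-221/Q) = (3123943 - 2166138) + (-41*(1 + 4²))*(-221/1/244) = 957805 + (-41*(1 + 16))*(-221*244) = 957805 - 41*17*(-53924) = 957805 - 697*(-53924) = 957805 + 37585028 = 38542833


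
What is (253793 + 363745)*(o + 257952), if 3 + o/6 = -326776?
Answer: -1051495538436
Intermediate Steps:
o = -1960674 (o = -18 + 6*(-326776) = -18 - 1960656 = -1960674)
(253793 + 363745)*(o + 257952) = (253793 + 363745)*(-1960674 + 257952) = 617538*(-1702722) = -1051495538436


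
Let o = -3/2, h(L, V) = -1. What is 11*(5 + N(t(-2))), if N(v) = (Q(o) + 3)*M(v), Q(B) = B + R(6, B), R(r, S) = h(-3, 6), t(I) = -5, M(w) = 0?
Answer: 55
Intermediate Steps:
R(r, S) = -1
o = -3/2 (o = -3*½ = -3/2 ≈ -1.5000)
Q(B) = -1 + B (Q(B) = B - 1 = -1 + B)
N(v) = 0 (N(v) = ((-1 - 3/2) + 3)*0 = (-5/2 + 3)*0 = (½)*0 = 0)
11*(5 + N(t(-2))) = 11*(5 + 0) = 11*5 = 55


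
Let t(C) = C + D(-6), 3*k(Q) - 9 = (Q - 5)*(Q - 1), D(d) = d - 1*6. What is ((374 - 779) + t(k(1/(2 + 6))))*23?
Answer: -607315/64 ≈ -9489.3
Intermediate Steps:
D(d) = -6 + d (D(d) = d - 6 = -6 + d)
k(Q) = 3 + (-1 + Q)*(-5 + Q)/3 (k(Q) = 3 + ((Q - 5)*(Q - 1))/3 = 3 + ((-5 + Q)*(-1 + Q))/3 = 3 + ((-1 + Q)*(-5 + Q))/3 = 3 + (-1 + Q)*(-5 + Q)/3)
t(C) = -12 + C (t(C) = C + (-6 - 6) = C - 12 = -12 + C)
((374 - 779) + t(k(1/(2 + 6))))*23 = ((374 - 779) + (-12 + (14/3 - 2/(2 + 6) + (1/(2 + 6))²/3)))*23 = (-405 + (-12 + (14/3 - 2/8 + (1/8)²/3)))*23 = (-405 + (-12 + (14/3 - 2*⅛ + (⅛)²/3)))*23 = (-405 + (-12 + (14/3 - ¼ + (⅓)*(1/64))))*23 = (-405 + (-12 + (14/3 - ¼ + 1/192)))*23 = (-405 + (-12 + 283/64))*23 = (-405 - 485/64)*23 = -26405/64*23 = -607315/64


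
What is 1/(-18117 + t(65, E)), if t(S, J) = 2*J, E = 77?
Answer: -1/17963 ≈ -5.5670e-5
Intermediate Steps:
1/(-18117 + t(65, E)) = 1/(-18117 + 2*77) = 1/(-18117 + 154) = 1/(-17963) = -1/17963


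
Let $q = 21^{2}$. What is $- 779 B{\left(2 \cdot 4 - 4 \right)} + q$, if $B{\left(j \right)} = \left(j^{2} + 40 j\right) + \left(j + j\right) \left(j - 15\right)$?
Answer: $-68111$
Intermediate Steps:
$q = 441$
$B{\left(j \right)} = j^{2} + 40 j + 2 j \left(-15 + j\right)$ ($B{\left(j \right)} = \left(j^{2} + 40 j\right) + 2 j \left(-15 + j\right) = j^{2} + 40 j + 2 j \left(-15 + j\right)$)
$- 779 B{\left(2 \cdot 4 - 4 \right)} + q = - 779 \left(2 \cdot 4 - 4\right) \left(10 + 3 \left(2 \cdot 4 - 4\right)\right) + 441 = - 779 \left(8 - 4\right) \left(10 + 3 \left(8 - 4\right)\right) + 441 = - 779 \cdot 4 \left(10 + 3 \cdot 4\right) + 441 = - 779 \cdot 4 \left(10 + 12\right) + 441 = - 779 \cdot 4 \cdot 22 + 441 = \left(-779\right) 88 + 441 = -68552 + 441 = -68111$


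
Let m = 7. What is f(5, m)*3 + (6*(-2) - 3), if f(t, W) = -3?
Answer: -24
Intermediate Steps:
f(5, m)*3 + (6*(-2) - 3) = -3*3 + (6*(-2) - 3) = -9 + (-12 - 3) = -9 - 15 = -24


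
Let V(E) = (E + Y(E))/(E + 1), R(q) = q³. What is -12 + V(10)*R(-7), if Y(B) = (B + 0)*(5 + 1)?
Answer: -24142/11 ≈ -2194.7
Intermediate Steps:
Y(B) = 6*B (Y(B) = B*6 = 6*B)
V(E) = 7*E/(1 + E) (V(E) = (E + 6*E)/(E + 1) = (7*E)/(1 + E) = 7*E/(1 + E))
-12 + V(10)*R(-7) = -12 + (7*10/(1 + 10))*(-7)³ = -12 + (7*10/11)*(-343) = -12 + (7*10*(1/11))*(-343) = -12 + (70/11)*(-343) = -12 - 24010/11 = -24142/11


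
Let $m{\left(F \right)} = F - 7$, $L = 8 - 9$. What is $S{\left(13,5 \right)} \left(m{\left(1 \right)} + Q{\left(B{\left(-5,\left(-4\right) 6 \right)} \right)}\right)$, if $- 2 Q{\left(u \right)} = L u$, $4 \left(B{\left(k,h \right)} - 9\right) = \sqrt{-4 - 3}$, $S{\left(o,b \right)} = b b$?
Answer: $- \frac{75}{2} + \frac{25 i \sqrt{7}}{8} \approx -37.5 + 8.268 i$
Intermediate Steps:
$S{\left(o,b \right)} = b^{2}$
$L = -1$
$B{\left(k,h \right)} = 9 + \frac{i \sqrt{7}}{4}$ ($B{\left(k,h \right)} = 9 + \frac{\sqrt{-4 - 3}}{4} = 9 + \frac{\sqrt{-7}}{4} = 9 + \frac{i \sqrt{7}}{4}$)
$m{\left(F \right)} = -7 + F$ ($m{\left(F \right)} = F - 7 = -7 + F$)
$Q{\left(u \right)} = \frac{u}{2}$ ($Q{\left(u \right)} = - \frac{\left(-1\right) u}{2} = \frac{u}{2}$)
$S{\left(13,5 \right)} \left(m{\left(1 \right)} + Q{\left(B{\left(-5,\left(-4\right) 6 \right)} \right)}\right) = 5^{2} \left(\left(-7 + 1\right) + \frac{9 + \frac{i \sqrt{7}}{4}}{2}\right) = 25 \left(-6 + \left(\frac{9}{2} + \frac{i \sqrt{7}}{8}\right)\right) = 25 \left(- \frac{3}{2} + \frac{i \sqrt{7}}{8}\right) = - \frac{75}{2} + \frac{25 i \sqrt{7}}{8}$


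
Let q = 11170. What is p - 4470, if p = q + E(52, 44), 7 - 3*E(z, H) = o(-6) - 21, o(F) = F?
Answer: 20134/3 ≈ 6711.3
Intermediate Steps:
E(z, H) = 34/3 (E(z, H) = 7/3 - (-6 - 21)/3 = 7/3 - 1/3*(-27) = 7/3 + 9 = 34/3)
p = 33544/3 (p = 11170 + 34/3 = 33544/3 ≈ 11181.)
p - 4470 = 33544/3 - 4470 = 20134/3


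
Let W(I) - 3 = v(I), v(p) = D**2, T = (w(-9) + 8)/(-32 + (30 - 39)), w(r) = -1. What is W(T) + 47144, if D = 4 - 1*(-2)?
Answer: 47183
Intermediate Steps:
D = 6 (D = 4 + 2 = 6)
T = -7/41 (T = (-1 + 8)/(-32 + (30 - 39)) = 7/(-32 - 9) = 7/(-41) = 7*(-1/41) = -7/41 ≈ -0.17073)
v(p) = 36 (v(p) = 6**2 = 36)
W(I) = 39 (W(I) = 3 + 36 = 39)
W(T) + 47144 = 39 + 47144 = 47183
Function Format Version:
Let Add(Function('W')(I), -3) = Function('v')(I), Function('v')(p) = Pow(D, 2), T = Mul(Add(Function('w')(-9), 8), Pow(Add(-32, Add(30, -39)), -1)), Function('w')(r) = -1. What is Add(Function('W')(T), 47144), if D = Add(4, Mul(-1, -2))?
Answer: 47183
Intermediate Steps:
D = 6 (D = Add(4, 2) = 6)
T = Rational(-7, 41) (T = Mul(Add(-1, 8), Pow(Add(-32, Add(30, -39)), -1)) = Mul(7, Pow(Add(-32, -9), -1)) = Mul(7, Pow(-41, -1)) = Mul(7, Rational(-1, 41)) = Rational(-7, 41) ≈ -0.17073)
Function('v')(p) = 36 (Function('v')(p) = Pow(6, 2) = 36)
Function('W')(I) = 39 (Function('W')(I) = Add(3, 36) = 39)
Add(Function('W')(T), 47144) = Add(39, 47144) = 47183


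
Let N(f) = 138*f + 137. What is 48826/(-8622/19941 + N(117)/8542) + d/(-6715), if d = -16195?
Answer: 47132115143421/1422617681 ≈ 33131.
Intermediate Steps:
N(f) = 137 + 138*f
48826/(-8622/19941 + N(117)/8542) + d/(-6715) = 48826/(-8622/19941 + (137 + 138*117)/8542) - 16195/(-6715) = 48826/(-8622*1/19941 + (137 + 16146)*(1/8542)) - 16195*(-1/6715) = 48826/(-2874/6647 + 16283*(1/8542)) + 41/17 = 48826/(-2874/6647 + 16283/8542) + 41/17 = 48826/(83683393/56778674) + 41/17 = 48826*(56778674/83683393) + 41/17 = 2772275536724/83683393 + 41/17 = 47132115143421/1422617681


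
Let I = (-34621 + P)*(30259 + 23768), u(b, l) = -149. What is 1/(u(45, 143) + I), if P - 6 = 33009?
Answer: -1/86767511 ≈ -1.1525e-8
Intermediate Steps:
P = 33015 (P = 6 + 33009 = 33015)
I = -86767362 (I = (-34621 + 33015)*(30259 + 23768) = -1606*54027 = -86767362)
1/(u(45, 143) + I) = 1/(-149 - 86767362) = 1/(-86767511) = -1/86767511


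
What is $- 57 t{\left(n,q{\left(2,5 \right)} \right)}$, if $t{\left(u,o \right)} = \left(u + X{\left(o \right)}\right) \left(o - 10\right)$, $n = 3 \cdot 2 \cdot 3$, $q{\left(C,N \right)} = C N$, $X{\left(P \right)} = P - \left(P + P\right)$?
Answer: $0$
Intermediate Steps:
$X{\left(P \right)} = - P$ ($X{\left(P \right)} = P - 2 P = - P$)
$n = 18$ ($n = 6 \cdot 3 = 18$)
$t{\left(u,o \right)} = \left(-10 + o\right) \left(u - o\right)$ ($t{\left(u,o \right)} = \left(u - o\right) \left(o - 10\right) = \left(u - o\right) \left(-10 + o\right) = \left(-10 + o\right) \left(u - o\right)$)
$- 57 t{\left(n,q{\left(2,5 \right)} \right)} = - 57 \left(- \left(2 \cdot 5\right)^{2} - 180 + 10 \cdot 2 \cdot 5 + 2 \cdot 5 \cdot 18\right) = - 57 \left(- 10^{2} - 180 + 10 \cdot 10 + 10 \cdot 18\right) = - 57 \left(\left(-1\right) 100 - 180 + 100 + 180\right) = - 57 \left(-100 - 180 + 100 + 180\right) = \left(-57\right) 0 = 0$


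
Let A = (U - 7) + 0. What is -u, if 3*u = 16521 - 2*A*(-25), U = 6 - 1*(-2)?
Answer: -16571/3 ≈ -5523.7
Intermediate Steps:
U = 8 (U = 6 + 2 = 8)
A = 1 (A = (8 - 7) + 0 = 1 + 0 = 1)
u = 16571/3 (u = (16521 - 2*1*(-25))/3 = (16521 - 2*(-25))/3 = (16521 - 1*(-50))/3 = (16521 + 50)/3 = (⅓)*16571 = 16571/3 ≈ 5523.7)
-u = -1*16571/3 = -16571/3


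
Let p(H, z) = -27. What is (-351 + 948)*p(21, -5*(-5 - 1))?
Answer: -16119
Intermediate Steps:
(-351 + 948)*p(21, -5*(-5 - 1)) = (-351 + 948)*(-27) = 597*(-27) = -16119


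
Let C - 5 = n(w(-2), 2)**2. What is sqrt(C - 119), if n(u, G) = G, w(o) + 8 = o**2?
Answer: I*sqrt(110) ≈ 10.488*I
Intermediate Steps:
w(o) = -8 + o**2
C = 9 (C = 5 + 2**2 = 5 + 4 = 9)
sqrt(C - 119) = sqrt(9 - 119) = sqrt(-110) = I*sqrt(110)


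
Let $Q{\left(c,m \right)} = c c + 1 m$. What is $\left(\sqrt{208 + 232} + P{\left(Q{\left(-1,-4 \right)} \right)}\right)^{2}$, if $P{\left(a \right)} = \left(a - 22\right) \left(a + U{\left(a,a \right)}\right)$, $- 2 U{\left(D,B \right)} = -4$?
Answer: $1065 + 100 \sqrt{110} \approx 2113.8$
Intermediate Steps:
$U{\left(D,B \right)} = 2$ ($U{\left(D,B \right)} = \left(- \frac{1}{2}\right) \left(-4\right) = 2$)
$Q{\left(c,m \right)} = m + c^{2}$ ($Q{\left(c,m \right)} = c^{2} + m = m + c^{2}$)
$P{\left(a \right)} = \left(-22 + a\right) \left(2 + a\right)$ ($P{\left(a \right)} = \left(a - 22\right) \left(a + 2\right) = \left(-22 + a\right) \left(2 + a\right)$)
$\left(\sqrt{208 + 232} + P{\left(Q{\left(-1,-4 \right)} \right)}\right)^{2} = \left(\sqrt{208 + 232} - \left(44 - \left(-4 + \left(-1\right)^{2}\right)^{2} + 20 \left(-4 + \left(-1\right)^{2}\right)\right)\right)^{2} = \left(\sqrt{440} - \left(44 - \left(-4 + 1\right)^{2} + 20 \left(-4 + 1\right)\right)\right)^{2} = \left(2 \sqrt{110} - \left(-16 - 9\right)\right)^{2} = \left(2 \sqrt{110} + \left(-44 + 9 + 60\right)\right)^{2} = \left(2 \sqrt{110} + 25\right)^{2} = \left(25 + 2 \sqrt{110}\right)^{2}$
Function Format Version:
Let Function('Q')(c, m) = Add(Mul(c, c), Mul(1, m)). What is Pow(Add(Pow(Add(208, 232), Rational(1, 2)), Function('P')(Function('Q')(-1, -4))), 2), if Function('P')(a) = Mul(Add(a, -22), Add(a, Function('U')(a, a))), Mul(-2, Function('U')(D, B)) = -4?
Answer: Add(1065, Mul(100, Pow(110, Rational(1, 2)))) ≈ 2113.8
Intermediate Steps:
Function('U')(D, B) = 2 (Function('U')(D, B) = Mul(Rational(-1, 2), -4) = 2)
Function('Q')(c, m) = Add(m, Pow(c, 2)) (Function('Q')(c, m) = Add(Pow(c, 2), m) = Add(m, Pow(c, 2)))
Function('P')(a) = Mul(Add(-22, a), Add(2, a)) (Function('P')(a) = Mul(Add(a, -22), Add(a, 2)) = Mul(Add(-22, a), Add(2, a)))
Pow(Add(Pow(Add(208, 232), Rational(1, 2)), Function('P')(Function('Q')(-1, -4))), 2) = Pow(Add(Pow(Add(208, 232), Rational(1, 2)), Add(-44, Pow(Add(-4, Pow(-1, 2)), 2), Mul(-20, Add(-4, Pow(-1, 2))))), 2) = Pow(Add(Pow(440, Rational(1, 2)), Add(-44, Pow(Add(-4, 1), 2), Mul(-20, Add(-4, 1)))), 2) = Pow(Add(Mul(2, Pow(110, Rational(1, 2))), Add(-44, Pow(-3, 2), Mul(-20, -3))), 2) = Pow(Add(Mul(2, Pow(110, Rational(1, 2))), Add(-44, 9, 60)), 2) = Pow(Add(Mul(2, Pow(110, Rational(1, 2))), 25), 2) = Pow(Add(25, Mul(2, Pow(110, Rational(1, 2)))), 2)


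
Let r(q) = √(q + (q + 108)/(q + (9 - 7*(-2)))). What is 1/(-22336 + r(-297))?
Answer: -6120064/136697830693 - 3*I*√2471754/136697830693 ≈ -4.4771e-5 - 3.4503e-8*I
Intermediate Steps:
r(q) = √(q + (108 + q)/(23 + q)) (r(q) = √(q + (108 + q)/(q + (9 + 14))) = √(q + (108 + q)/(q + 23)) = √(q + (108 + q)/(23 + q)))
1/(-22336 + r(-297)) = 1/(-22336 + √((108 - 297 - 297*(23 - 297))/(23 - 297))) = 1/(-22336 + √((108 - 297 - 297*(-274))/(-274))) = 1/(-22336 + √(-(108 - 297 + 81378)/274)) = 1/(-22336 + √(-1/274*81189)) = 1/(-22336 + √(-81189/274)) = 1/(-22336 + 3*I*√2471754/274)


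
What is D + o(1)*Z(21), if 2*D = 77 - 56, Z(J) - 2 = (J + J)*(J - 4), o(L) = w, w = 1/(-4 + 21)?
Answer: 1789/34 ≈ 52.618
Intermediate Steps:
w = 1/17 ≈ 0.058824
o(L) = 1/17
Z(J) = 2 + 2*J*(-4 + J) (Z(J) = 2 + (J + J)*(J - 4) = 2 + (2*J)*(-4 + J) = 2 + 2*J*(-4 + J))
D = 21/2 (D = (77 - 56)/2 = (½)*21 = 21/2 ≈ 10.500)
D + o(1)*Z(21) = 21/2 + (2 - 8*21 + 2*21²)/17 = 21/2 + (2 - 168 + 2*441)/17 = 21/2 + (2 - 168 + 882)/17 = 21/2 + (1/17)*716 = 21/2 + 716/17 = 1789/34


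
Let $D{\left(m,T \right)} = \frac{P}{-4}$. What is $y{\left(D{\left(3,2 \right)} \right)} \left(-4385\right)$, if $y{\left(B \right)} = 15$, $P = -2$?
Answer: $-65775$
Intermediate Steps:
$D{\left(m,T \right)} = \frac{1}{2}$ ($D{\left(m,T \right)} = - \frac{2}{-4} = \left(-2\right) \left(- \frac{1}{4}\right) = \frac{1}{2}$)
$y{\left(D{\left(3,2 \right)} \right)} \left(-4385\right) = 15 \left(-4385\right) = -65775$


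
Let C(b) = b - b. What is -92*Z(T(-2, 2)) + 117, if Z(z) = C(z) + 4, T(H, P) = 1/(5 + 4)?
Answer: -251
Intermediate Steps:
C(b) = 0
T(H, P) = ⅑ (T(H, P) = 1/9 = ⅑)
Z(z) = 4 (Z(z) = 0 + 4 = 4)
-92*Z(T(-2, 2)) + 117 = -92*4 + 117 = -368 + 117 = -251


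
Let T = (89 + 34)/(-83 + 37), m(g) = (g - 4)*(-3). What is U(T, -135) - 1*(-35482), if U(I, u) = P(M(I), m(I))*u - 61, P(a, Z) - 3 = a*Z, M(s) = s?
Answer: 89387061/2116 ≈ 42243.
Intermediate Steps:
m(g) = 12 - 3*g (m(g) = (-4 + g)*(-3) = 12 - 3*g)
P(a, Z) = 3 + Z*a (P(a, Z) = 3 + a*Z = 3 + Z*a)
T = -123/46 (T = 123/(-46) = 123*(-1/46) = -123/46 ≈ -2.6739)
U(I, u) = -61 + u*(3 + I*(12 - 3*I)) (U(I, u) = (3 + (12 - 3*I)*I)*u - 61 = (3 + I*(12 - 3*I))*u - 61 = u*(3 + I*(12 - 3*I)) - 61 = -61 + u*(3 + I*(12 - 3*I)))
U(T, -135) - 1*(-35482) = (-61 - 3*(-135)*(-1 - 123*(-4 - 123/46)/46)) - 1*(-35482) = (-61 - 3*(-135)*(-1 - 123/46*(-307/46))) + 35482 = (-61 - 3*(-135)*(-1 + 37761/2116)) + 35482 = (-61 - 3*(-135)*35645/2116) + 35482 = (-61 + 14436225/2116) + 35482 = 14307149/2116 + 35482 = 89387061/2116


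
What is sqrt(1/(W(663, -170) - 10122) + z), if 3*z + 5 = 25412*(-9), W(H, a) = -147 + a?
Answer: I*sqrt(74770433908170)/31317 ≈ 276.11*I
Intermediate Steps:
z = -228713/3 (z = -5/3 + (25412*(-9))/3 = -5/3 + (1/3)*(-228708) = -5/3 - 76236 = -228713/3 ≈ -76238.)
sqrt(1/(W(663, -170) - 10122) + z) = sqrt(1/((-147 - 170) - 10122) - 228713/3) = sqrt(1/(-317 - 10122) - 228713/3) = sqrt(1/(-10439) - 228713/3) = sqrt(-1/10439 - 228713/3) = sqrt(-2387535010/31317) = I*sqrt(74770433908170)/31317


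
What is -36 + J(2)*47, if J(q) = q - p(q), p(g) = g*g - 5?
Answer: 105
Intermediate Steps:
p(g) = -5 + g² (p(g) = g² - 5 = -5 + g²)
J(q) = 5 + q - q² (J(q) = q - (-5 + q²) = q + (5 - q²) = 5 + q - q²)
-36 + J(2)*47 = -36 + (5 + 2 - 1*2²)*47 = -36 + (5 + 2 - 1*4)*47 = -36 + (5 + 2 - 4)*47 = -36 + 3*47 = -36 + 141 = 105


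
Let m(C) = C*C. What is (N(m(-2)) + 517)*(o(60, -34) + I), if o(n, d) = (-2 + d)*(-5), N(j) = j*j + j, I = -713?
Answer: -286221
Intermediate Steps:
m(C) = C**2
N(j) = j + j**2 (N(j) = j**2 + j = j + j**2)
o(n, d) = 10 - 5*d
(N(m(-2)) + 517)*(o(60, -34) + I) = ((-2)**2*(1 + (-2)**2) + 517)*((10 - 5*(-34)) - 713) = (4*(1 + 4) + 517)*((10 + 170) - 713) = (4*5 + 517)*(180 - 713) = (20 + 517)*(-533) = 537*(-533) = -286221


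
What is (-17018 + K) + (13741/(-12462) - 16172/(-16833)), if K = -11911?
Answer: -21751069637/751874 ≈ -28929.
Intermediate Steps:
(-17018 + K) + (13741/(-12462) - 16172/(-16833)) = (-17018 - 11911) + (13741/(-12462) - 16172/(-16833)) = -28929 + (13741*(-1/12462) - 16172*(-1/16833)) = -28929 + (-13741/12462 + 16172/16833) = -28929 - 106691/751874 = -21751069637/751874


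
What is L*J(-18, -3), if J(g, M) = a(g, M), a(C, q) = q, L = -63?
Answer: 189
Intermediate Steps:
J(g, M) = M
L*J(-18, -3) = -63*(-3) = 189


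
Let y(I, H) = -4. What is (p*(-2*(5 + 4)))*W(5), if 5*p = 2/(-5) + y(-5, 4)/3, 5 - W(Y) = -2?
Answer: 1092/25 ≈ 43.680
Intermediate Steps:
W(Y) = 7 (W(Y) = 5 - 1*(-2) = 5 + 2 = 7)
p = -26/75 (p = (2/(-5) - 4/3)/5 = (2*(-1/5) - 4*1/3)/5 = (-2/5 - 4/3)/5 = (1/5)*(-26/15) = -26/75 ≈ -0.34667)
(p*(-2*(5 + 4)))*W(5) = -(-52)*(5 + 4)/75*7 = -(-52)*9/75*7 = -26/75*(-18)*7 = (156/25)*7 = 1092/25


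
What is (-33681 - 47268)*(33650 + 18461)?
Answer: -4218333339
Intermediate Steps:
(-33681 - 47268)*(33650 + 18461) = -80949*52111 = -4218333339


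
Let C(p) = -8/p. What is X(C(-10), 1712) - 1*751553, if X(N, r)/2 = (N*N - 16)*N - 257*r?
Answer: -203943197/125 ≈ -1.6315e+6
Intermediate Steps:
X(N, r) = -514*r + 2*N*(-16 + N²) (X(N, r) = 2*((N*N - 16)*N - 257*r) = 2*((N² - 16)*N - 257*r) = 2*((-16 + N²)*N - 257*r) = 2*(N*(-16 + N²) - 257*r) = 2*(-257*r + N*(-16 + N²)) = -514*r + 2*N*(-16 + N²))
X(C(-10), 1712) - 1*751553 = (-514*1712 - (-256)/(-10) + 2*(-8/(-10))³) - 1*751553 = (-879968 - (-256)*(-1)/10 + 2*(-8*(-⅒))³) - 751553 = (-879968 - 32*⅘ + 2*(⅘)³) - 751553 = (-879968 - 128/5 + 2*(64/125)) - 751553 = (-879968 - 128/5 + 128/125) - 751553 = -109999072/125 - 751553 = -203943197/125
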